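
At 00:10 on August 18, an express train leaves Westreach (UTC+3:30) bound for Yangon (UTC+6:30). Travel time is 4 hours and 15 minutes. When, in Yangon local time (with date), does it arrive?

07:25 on August 18

Convert departure to UTC: 00:10 − 3:30 = 20:40 UTC on Aug 17.
Add 4 hours 15 minutes travel time → 00:55 UTC (Aug 18).
Yangon is UTC+6:30, so local arrival = 00:55 + 6:30 = 07:25 on Aug 18.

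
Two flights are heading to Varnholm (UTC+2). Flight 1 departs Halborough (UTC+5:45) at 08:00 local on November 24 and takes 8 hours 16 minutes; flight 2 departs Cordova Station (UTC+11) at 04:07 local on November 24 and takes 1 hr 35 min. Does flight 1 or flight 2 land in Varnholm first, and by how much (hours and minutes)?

the second, by 15 hours 49 minutes

Flight 1 in UTC: 08:00 − 5:45 = 02:15 on Nov 24.
+8 hours 16 minutes → arrive 10:31 UTC on Nov 24.
Flight 2 in UTC: 04:07 − 11:00 = 17:07 on Nov 23.
+1 hour 35 minutes → arrive 18:42 UTC on Nov 23.
Flight 2 lands earlier by 15 hours 49 minutes.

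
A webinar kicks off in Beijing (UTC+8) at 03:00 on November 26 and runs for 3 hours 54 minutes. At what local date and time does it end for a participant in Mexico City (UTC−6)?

16:54 on November 25

Convert start to UTC: 03:00 − 8:00 = 19:00 UTC on Nov 25.
Add 3 hours 54 minutes duration → 22:54 UTC.
Mexico City is UTC−6:00, so local end time = 22:54 − 6:00 = 16:54 on Nov 25.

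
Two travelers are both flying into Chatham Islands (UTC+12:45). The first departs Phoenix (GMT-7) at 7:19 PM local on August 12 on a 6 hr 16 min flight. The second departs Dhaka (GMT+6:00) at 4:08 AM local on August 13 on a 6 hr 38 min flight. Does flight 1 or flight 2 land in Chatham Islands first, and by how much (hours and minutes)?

Flight 1 in UTC: 7:19 PM + 7:00 = 2:19 AM on Aug 13.
+6 hours and 16 minutes → arrive 8:35 AM UTC on Aug 13.
Flight 2 in UTC: 4:08 AM − 6:00 = 10:08 PM on Aug 12.
+6 hours 38 minutes → arrive 4:46 AM UTC on Aug 13.
Flight 2 lands earlier by 3 hours 49 minutes.

the second, by 3 hours 49 minutes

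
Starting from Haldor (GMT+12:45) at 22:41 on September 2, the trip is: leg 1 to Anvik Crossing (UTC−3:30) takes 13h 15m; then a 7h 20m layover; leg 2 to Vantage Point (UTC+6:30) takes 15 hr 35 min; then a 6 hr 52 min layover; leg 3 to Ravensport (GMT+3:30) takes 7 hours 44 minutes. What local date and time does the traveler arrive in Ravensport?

Convert departure to UTC: 22:41 − 12:45 = 09:56 UTC on Sep 2.
Add 13 hours 15 minutes leg 1 → 23:11 UTC.
Add 7 hours and 20 minutes layover in Anvik Crossing → 06:31 UTC (Sep 3).
Add 15 hours 35 minutes leg 2 → 22:06 UTC.
Add 6 hours and 52 minutes layover in Vantage Point → 04:58 UTC (Sep 4).
Add 7 hours and 44 minutes leg 3 → 12:42 UTC.
Ravensport is UTC+3:30, so local arrival = 12:42 + 3:30 = 16:12 on Sep 4.

16:12 on September 4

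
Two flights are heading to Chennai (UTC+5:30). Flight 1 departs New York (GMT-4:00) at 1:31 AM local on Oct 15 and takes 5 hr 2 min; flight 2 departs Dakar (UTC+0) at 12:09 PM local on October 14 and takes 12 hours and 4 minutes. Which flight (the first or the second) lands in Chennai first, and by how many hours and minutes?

Flight 1 in UTC: 1:31 AM + 4:00 = 5:31 AM on Oct 15.
+5 hours and 2 minutes → arrive 10:33 AM UTC on Oct 15.
Flight 2 departs at 12:09 PM UTC (Oct 14).
+12 hours 4 minutes → arrive 12:13 AM UTC on Oct 15.
Flight 2 lands earlier by 10 hours 20 minutes.

the second, by 10 hours 20 minutes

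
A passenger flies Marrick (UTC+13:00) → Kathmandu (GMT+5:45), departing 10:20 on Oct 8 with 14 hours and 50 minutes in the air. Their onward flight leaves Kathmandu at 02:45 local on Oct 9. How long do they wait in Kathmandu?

8 hours 50 minutes

Convert departure to UTC: 10:20 − 13:00 = 21:20 UTC on Oct 7.
Add 14 hours 50 minutes flight time → 12:10 UTC (Oct 8).
Kathmandu is UTC+5:45, so local arrival = 12:10 + 5:45 = 17:55 on Oct 8.
Layover = 02:45 − 17:55 (+1 day) = 8 hours 50 minutes.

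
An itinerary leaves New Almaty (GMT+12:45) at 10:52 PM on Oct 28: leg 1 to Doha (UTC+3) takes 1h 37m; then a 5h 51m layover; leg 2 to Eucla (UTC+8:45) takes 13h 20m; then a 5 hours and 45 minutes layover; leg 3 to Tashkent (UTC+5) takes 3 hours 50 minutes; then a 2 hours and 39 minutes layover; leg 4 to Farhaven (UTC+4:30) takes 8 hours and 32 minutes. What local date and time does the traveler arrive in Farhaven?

8:11 AM on October 30

Convert departure to UTC: 10:52 PM − 12:45 = 10:07 AM UTC on Oct 28.
Add 1 hour and 37 minutes leg 1 → 11:44 AM UTC.
Add 5 hours 51 minutes layover in Doha → 5:35 PM UTC.
Add 13 hours 20 minutes leg 2 → 6:55 AM UTC (Oct 29).
Add 5 hours and 45 minutes layover in Eucla → 12:40 PM UTC.
Add 3 hours and 50 minutes leg 3 → 4:30 PM UTC.
Add 2 hours 39 minutes layover in Tashkent → 7:09 PM UTC.
Add 8 hours 32 minutes leg 4 → 3:41 AM UTC (Oct 30).
Farhaven is UTC+4:30, so local arrival = 3:41 AM + 4:30 = 8:11 AM on Oct 30.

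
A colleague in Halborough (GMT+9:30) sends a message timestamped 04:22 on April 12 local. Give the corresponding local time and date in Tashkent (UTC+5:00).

In UTC: 04:22 − 9:30 = 18:52 on Apr 11.
Tashkent is UTC+5:00: 18:52 + 5:00 = 23:52 on Apr 11.

23:52 on April 11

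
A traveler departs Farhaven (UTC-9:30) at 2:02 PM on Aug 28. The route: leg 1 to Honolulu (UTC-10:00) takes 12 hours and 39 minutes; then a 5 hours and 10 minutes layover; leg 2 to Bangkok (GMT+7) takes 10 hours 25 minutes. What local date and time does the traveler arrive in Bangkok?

10:46 AM on August 30

Convert departure to UTC: 2:02 PM + 9:30 = 11:32 PM UTC on Aug 28.
Add 12 hours 39 minutes leg 1 → 12:11 PM UTC (Aug 29).
Add 5 hours 10 minutes layover in Honolulu → 5:21 PM UTC.
Add 10 hours 25 minutes leg 2 → 3:46 AM UTC (Aug 30).
Bangkok is UTC+7:00, so local arrival = 3:46 AM + 7:00 = 10:46 AM on Aug 30.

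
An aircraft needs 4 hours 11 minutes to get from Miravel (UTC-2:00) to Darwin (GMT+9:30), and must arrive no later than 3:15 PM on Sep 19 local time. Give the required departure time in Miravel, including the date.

11:34 PM on September 18

Target arrival in UTC: 3:15 PM − 9:30 = 5:45 AM on Sep 19.
Subtract 4 hours and 11 minutes → departure 1:34 AM UTC on Sep 19.
Miravel is UTC−2:00: 1:34 AM − 2:00 = 11:34 PM on Sep 18.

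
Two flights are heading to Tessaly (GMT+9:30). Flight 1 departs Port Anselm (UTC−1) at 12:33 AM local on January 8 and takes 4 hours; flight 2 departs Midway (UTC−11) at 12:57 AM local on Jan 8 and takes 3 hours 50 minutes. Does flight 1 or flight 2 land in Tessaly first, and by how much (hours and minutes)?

the first, by 10 hours 14 minutes

Flight 1 in UTC: 12:33 AM + 1:00 = 1:33 AM on Jan 8.
+4 hours → arrive 5:33 AM UTC on Jan 8.
Flight 2 in UTC: 12:57 AM + 11:00 = 11:57 AM on Jan 8.
+3 hours and 50 minutes → arrive 3:47 PM UTC on Jan 8.
Flight 1 lands earlier by 10 hours 14 minutes.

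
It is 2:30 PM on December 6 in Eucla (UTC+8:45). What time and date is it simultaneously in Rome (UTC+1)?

In UTC: 2:30 PM − 8:45 = 5:45 AM on Dec 6.
Rome is UTC+1:00: 5:45 AM + 1:00 = 6:45 AM on Dec 6.

6:45 AM on December 6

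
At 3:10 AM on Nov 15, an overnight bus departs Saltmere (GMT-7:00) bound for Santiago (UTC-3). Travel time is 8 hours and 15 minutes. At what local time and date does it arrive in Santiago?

Santiago is 4:00 ahead of Saltmere.
After 8 hours and 15 minutes it is 11:25 AM in Saltmere.
Shift by the zone difference: 11:25 AM + 4:00 = 3:25 PM on Nov 15 in Santiago.

3:25 PM on November 15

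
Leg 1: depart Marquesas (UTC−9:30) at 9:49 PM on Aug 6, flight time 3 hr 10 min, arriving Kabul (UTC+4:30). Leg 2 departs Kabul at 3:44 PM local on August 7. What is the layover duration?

45 minutes

Convert departure to UTC: 9:49 PM + 9:30 = 7:19 AM UTC on Aug 7.
Add 3 hours 10 minutes flight time → 10:29 AM UTC.
Kabul is UTC+4:30, so local arrival = 10:29 AM + 4:30 = 2:59 PM on Aug 7.
Layover = 3:44 PM − 2:59 PM = 45 minutes.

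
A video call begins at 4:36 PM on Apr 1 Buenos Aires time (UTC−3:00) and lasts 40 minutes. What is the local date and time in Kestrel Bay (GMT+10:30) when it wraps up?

Convert start to UTC: 4:36 PM + 3:00 = 7:36 PM UTC on Apr 1.
Add 40 minutes duration → 8:16 PM UTC.
Kestrel Bay is UTC+10:30, so local end time = 8:16 PM + 10:30 = 6:46 AM on Apr 2.

6:46 AM on Apr 2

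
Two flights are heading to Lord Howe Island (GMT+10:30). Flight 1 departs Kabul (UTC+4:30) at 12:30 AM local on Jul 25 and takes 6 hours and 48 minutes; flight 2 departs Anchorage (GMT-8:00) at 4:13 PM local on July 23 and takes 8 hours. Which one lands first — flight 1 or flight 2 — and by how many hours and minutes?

Flight 1 in UTC: 12:30 AM − 4:30 = 8:00 PM on Jul 24.
+6 hours and 48 minutes → arrive 2:48 AM UTC on Jul 25.
Flight 2 in UTC: 4:13 PM + 8:00 = 12:13 AM on Jul 24.
+8 hours → arrive 8:13 AM UTC on Jul 24.
Flight 2 lands earlier by 18 hours 35 minutes.

the second, by 18 hours 35 minutes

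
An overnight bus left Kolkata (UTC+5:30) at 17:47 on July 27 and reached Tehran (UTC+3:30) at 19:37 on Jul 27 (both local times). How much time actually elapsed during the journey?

Departure in UTC: 17:47 − 5:30 = 12:17 on Jul 27.
Arrival in UTC: 19:37 − 3:30 = 16:07 on Jul 27.
Elapsed = 16:07 − 12:17 = 3 hours 50 minutes.

3 hours 50 minutes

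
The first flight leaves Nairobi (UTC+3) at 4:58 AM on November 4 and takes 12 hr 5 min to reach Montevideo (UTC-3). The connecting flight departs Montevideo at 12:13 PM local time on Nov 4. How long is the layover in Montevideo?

Convert departure to UTC: 4:58 AM − 3:00 = 1:58 AM UTC on Nov 4.
Add 12 hours and 5 minutes flight time → 2:03 PM UTC.
Montevideo is UTC−3:00, so local arrival = 2:03 PM − 3:00 = 11:03 AM on Nov 4.
Layover = 12:13 PM − 11:03 AM = 1 hour 10 minutes.

1 hour 10 minutes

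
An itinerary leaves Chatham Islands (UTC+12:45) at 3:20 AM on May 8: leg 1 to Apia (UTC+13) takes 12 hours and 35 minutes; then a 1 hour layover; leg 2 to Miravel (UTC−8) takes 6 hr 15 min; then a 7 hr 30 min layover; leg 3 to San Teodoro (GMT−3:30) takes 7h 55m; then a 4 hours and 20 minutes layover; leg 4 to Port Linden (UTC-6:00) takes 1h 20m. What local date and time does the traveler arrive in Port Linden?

1:30 AM on May 9

Convert departure to UTC: 3:20 AM − 12:45 = 2:35 PM UTC on May 7.
Add 12 hours and 35 minutes leg 1 → 3:10 AM UTC (May 8).
Add 1 hour layover in Apia → 4:10 AM UTC.
Add 6 hours and 15 minutes leg 2 → 10:25 AM UTC.
Add 7 hours 30 minutes layover in Miravel → 5:55 PM UTC.
Add 7 hours 55 minutes leg 3 → 1:50 AM UTC (May 9).
Add 4 hours 20 minutes layover in San Teodoro → 6:10 AM UTC.
Add 1 hour 20 minutes leg 4 → 7:30 AM UTC.
Port Linden is UTC−6:00, so local arrival = 7:30 AM − 6:00 = 1:30 AM on May 9.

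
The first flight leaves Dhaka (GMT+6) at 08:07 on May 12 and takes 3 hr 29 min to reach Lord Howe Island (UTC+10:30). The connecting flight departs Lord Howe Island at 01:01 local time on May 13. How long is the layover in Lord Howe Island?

Convert departure to UTC: 08:07 − 6:00 = 02:07 UTC on May 12.
Add 3 hours and 29 minutes flight time → 05:36 UTC.
Lord Howe Island is UTC+10:30, so local arrival = 05:36 + 10:30 = 16:06 on May 12.
Layover = 01:01 − 16:06 (+1 day) = 8 hours 55 minutes.

8 hours 55 minutes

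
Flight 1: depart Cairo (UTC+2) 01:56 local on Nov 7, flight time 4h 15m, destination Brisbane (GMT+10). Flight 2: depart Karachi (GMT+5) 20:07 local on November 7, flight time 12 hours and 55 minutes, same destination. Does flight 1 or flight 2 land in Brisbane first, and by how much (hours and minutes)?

Flight 1 in UTC: 01:56 − 2:00 = 23:56 on Nov 6.
+4 hours and 15 minutes → arrive 04:11 UTC on Nov 7.
Flight 2 in UTC: 20:07 − 5:00 = 15:07 on Nov 7.
+12 hours 55 minutes → arrive 04:02 UTC on Nov 8.
Flight 1 lands earlier by 23 hours 51 minutes.

the first, by 23 hours 51 minutes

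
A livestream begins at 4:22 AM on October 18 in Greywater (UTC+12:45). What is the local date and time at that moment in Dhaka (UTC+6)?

9:37 PM on October 17

Dhaka is 6:45 behind Greywater.
Shift by the zone difference: 4:22 AM − 6:45 = 9:37 PM on Oct 17 in Dhaka.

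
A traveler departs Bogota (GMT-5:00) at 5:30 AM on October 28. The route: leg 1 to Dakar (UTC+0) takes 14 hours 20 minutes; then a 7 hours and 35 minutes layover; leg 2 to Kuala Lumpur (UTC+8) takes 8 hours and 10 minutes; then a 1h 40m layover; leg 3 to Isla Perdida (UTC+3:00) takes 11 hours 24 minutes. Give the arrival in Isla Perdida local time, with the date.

8:39 AM on October 30

Convert departure to UTC: 5:30 AM + 5:00 = 10:30 AM UTC on Oct 28.
Add 14 hours and 20 minutes leg 1 → 12:50 AM UTC (Oct 29).
Add 7 hours and 35 minutes layover in Dakar → 8:25 AM UTC.
Add 8 hours and 10 minutes leg 2 → 4:35 PM UTC.
Add 1 hour 40 minutes layover in Kuala Lumpur → 6:15 PM UTC.
Add 11 hours 24 minutes leg 3 → 5:39 AM UTC (Oct 30).
Isla Perdida is UTC+3:00, so local arrival = 5:39 AM + 3:00 = 8:39 AM on Oct 30.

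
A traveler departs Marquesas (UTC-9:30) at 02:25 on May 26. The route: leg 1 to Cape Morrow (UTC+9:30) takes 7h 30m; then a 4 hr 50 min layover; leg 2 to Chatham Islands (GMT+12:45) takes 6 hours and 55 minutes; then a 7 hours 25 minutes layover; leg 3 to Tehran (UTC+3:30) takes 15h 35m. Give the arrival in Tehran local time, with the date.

09:40 on May 28

Convert departure to UTC: 02:25 + 9:30 = 11:55 UTC on May 26.
Add 7 hours 30 minutes leg 1 → 19:25 UTC.
Add 4 hours 50 minutes layover in Cape Morrow → 00:15 UTC (May 27).
Add 6 hours 55 minutes leg 2 → 07:10 UTC.
Add 7 hours 25 minutes layover in Chatham Islands → 14:35 UTC.
Add 15 hours 35 minutes leg 3 → 06:10 UTC (May 28).
Tehran is UTC+3:30, so local arrival = 06:10 + 3:30 = 09:40 on May 28.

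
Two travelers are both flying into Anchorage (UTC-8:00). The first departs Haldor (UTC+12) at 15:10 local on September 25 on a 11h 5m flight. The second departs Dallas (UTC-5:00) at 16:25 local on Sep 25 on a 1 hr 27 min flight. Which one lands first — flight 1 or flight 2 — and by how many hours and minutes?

Flight 1 in UTC: 15:10 − 12:00 = 03:10 on Sep 25.
+11 hours 5 minutes → arrive 14:15 UTC on Sep 25.
Flight 2 in UTC: 16:25 + 5:00 = 21:25 on Sep 25.
+1 hour and 27 minutes → arrive 22:52 UTC on Sep 25.
Flight 1 lands earlier by 8 hours 37 minutes.

the first, by 8 hours 37 minutes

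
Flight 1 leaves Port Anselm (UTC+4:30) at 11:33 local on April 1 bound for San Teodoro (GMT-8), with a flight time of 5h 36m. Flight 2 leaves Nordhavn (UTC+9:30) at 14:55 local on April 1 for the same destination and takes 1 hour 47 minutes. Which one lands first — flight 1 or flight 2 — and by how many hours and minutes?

the second, by 5 hours 27 minutes

Flight 1 in UTC: 11:33 − 4:30 = 07:03 on Apr 1.
+5 hours 36 minutes → arrive 12:39 UTC on Apr 1.
Flight 2 in UTC: 14:55 − 9:30 = 05:25 on Apr 1.
+1 hour and 47 minutes → arrive 07:12 UTC on Apr 1.
Flight 2 lands earlier by 5 hours 27 minutes.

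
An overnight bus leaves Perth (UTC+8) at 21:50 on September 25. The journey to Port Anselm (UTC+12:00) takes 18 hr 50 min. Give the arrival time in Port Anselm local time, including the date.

Convert departure to UTC: 21:50 − 8:00 = 13:50 UTC on Sep 25.
Add 18 hours and 50 minutes travel time → 08:40 UTC (Sep 26).
Port Anselm is UTC+12:00, so local arrival = 08:40 + 12:00 = 20:40 on Sep 26.

20:40 on September 26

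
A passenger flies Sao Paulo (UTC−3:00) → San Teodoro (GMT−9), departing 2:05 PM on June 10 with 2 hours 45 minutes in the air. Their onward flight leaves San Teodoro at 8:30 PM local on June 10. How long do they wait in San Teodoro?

Convert departure to UTC: 2:05 PM + 3:00 = 5:05 PM UTC on Jun 10.
Add 2 hours 45 minutes flight time → 7:50 PM UTC.
San Teodoro is UTC−9:00, so local arrival = 7:50 PM − 9:00 = 10:50 AM on Jun 10.
Layover = 8:30 PM − 10:50 AM = 9 hours 40 minutes.

9 hours 40 minutes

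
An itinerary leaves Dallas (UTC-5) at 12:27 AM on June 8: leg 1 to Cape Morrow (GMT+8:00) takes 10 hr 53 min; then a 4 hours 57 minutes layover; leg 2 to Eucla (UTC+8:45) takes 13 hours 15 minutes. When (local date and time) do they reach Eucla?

Convert departure to UTC: 12:27 AM + 5:00 = 5:27 AM UTC on Jun 8.
Add 10 hours 53 minutes leg 1 → 4:20 PM UTC.
Add 4 hours 57 minutes layover in Cape Morrow → 9:17 PM UTC.
Add 13 hours and 15 minutes leg 2 → 10:32 AM UTC (Jun 9).
Eucla is UTC+8:45, so local arrival = 10:32 AM + 8:45 = 7:17 PM on Jun 9.

7:17 PM on June 9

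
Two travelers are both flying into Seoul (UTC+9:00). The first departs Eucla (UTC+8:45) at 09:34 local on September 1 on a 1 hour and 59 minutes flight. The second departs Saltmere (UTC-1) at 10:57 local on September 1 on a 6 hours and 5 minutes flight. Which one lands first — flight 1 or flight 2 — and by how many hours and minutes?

Flight 1 in UTC: 09:34 − 8:45 = 00:49 on Sep 1.
+1 hour and 59 minutes → arrive 02:48 UTC on Sep 1.
Flight 2 in UTC: 10:57 + 1:00 = 11:57 on Sep 1.
+6 hours 5 minutes → arrive 18:02 UTC on Sep 1.
Flight 1 lands earlier by 15 hours 14 minutes.

the first, by 15 hours 14 minutes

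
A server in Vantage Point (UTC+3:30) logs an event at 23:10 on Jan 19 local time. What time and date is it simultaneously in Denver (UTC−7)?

12:40 on January 19

In UTC: 23:10 − 3:30 = 19:40 on Jan 19.
Denver is UTC−7:00: 19:40 − 7:00 = 12:40 on Jan 19.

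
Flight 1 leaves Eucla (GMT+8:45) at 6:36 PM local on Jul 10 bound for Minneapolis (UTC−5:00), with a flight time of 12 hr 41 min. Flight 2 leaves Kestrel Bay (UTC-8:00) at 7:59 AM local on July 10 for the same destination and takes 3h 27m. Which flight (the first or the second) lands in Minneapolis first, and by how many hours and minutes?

the second, by 3 hours 6 minutes

Flight 1 in UTC: 6:36 PM − 8:45 = 9:51 AM on Jul 10.
+12 hours 41 minutes → arrive 10:32 PM UTC on Jul 10.
Flight 2 in UTC: 7:59 AM + 8:00 = 3:59 PM on Jul 10.
+3 hours 27 minutes → arrive 7:26 PM UTC on Jul 10.
Flight 2 lands earlier by 3 hours 6 minutes.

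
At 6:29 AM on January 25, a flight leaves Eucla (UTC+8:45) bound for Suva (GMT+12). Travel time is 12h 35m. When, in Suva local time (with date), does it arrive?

Suva is 3:15 ahead of Eucla.
After 12 hours 35 minutes it is 7:04 PM in Eucla.
Shift by the zone difference: 7:04 PM + 3:15 = 10:19 PM on Jan 25 in Suva.

10:19 PM on Jan 25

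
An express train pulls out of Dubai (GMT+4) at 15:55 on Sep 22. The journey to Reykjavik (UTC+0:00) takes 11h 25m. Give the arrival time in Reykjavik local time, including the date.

Convert departure to UTC: 15:55 − 4:00 = 11:55 UTC on Sep 22.
Add 11 hours and 25 minutes travel time → 23:20 UTC.
Reykjavik is UTC+0, so local arrival is the same: 23:20 on Sep 22.

23:20 on September 22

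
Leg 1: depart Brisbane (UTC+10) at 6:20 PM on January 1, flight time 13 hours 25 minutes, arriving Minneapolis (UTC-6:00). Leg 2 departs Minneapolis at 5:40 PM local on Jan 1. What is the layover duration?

Convert departure to UTC: 6:20 PM − 10:00 = 8:20 AM UTC on Jan 1.
Add 13 hours and 25 minutes flight time → 9:45 PM UTC.
Minneapolis is UTC−6:00, so local arrival = 9:45 PM − 6:00 = 3:45 PM on Jan 1.
Layover = 5:40 PM − 3:45 PM = 1 hour 55 minutes.

1 hour 55 minutes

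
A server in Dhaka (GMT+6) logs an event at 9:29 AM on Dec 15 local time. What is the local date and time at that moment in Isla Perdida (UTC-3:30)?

11:59 PM on Dec 14

Isla Perdida is 9:30 behind Dhaka.
Shift by the zone difference: 9:29 AM − 9:30 = 11:59 PM on Dec 14 in Isla Perdida.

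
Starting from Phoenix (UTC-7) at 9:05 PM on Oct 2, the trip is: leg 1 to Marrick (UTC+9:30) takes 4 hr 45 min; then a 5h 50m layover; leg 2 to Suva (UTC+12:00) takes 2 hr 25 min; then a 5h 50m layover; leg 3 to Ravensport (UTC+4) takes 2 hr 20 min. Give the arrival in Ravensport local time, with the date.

Convert departure to UTC: 9:05 PM + 7:00 = 4:05 AM UTC on Oct 3.
Add 4 hours 45 minutes leg 1 → 8:50 AM UTC.
Add 5 hours and 50 minutes layover in Marrick → 2:40 PM UTC.
Add 2 hours 25 minutes leg 2 → 5:05 PM UTC.
Add 5 hours and 50 minutes layover in Suva → 10:55 PM UTC.
Add 2 hours 20 minutes leg 3 → 1:15 AM UTC (Oct 4).
Ravensport is UTC+4:00, so local arrival = 1:15 AM + 4:00 = 5:15 AM on Oct 4.

5:15 AM on October 4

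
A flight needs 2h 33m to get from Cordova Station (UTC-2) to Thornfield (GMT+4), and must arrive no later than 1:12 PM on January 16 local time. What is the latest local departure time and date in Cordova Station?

Target arrival in UTC: 1:12 PM − 4:00 = 9:12 AM on Jan 16.
Subtract 2 hours and 33 minutes → departure 6:39 AM UTC on Jan 16.
Cordova Station is UTC−2:00: 6:39 AM − 2:00 = 4:39 AM on Jan 16.

4:39 AM on January 16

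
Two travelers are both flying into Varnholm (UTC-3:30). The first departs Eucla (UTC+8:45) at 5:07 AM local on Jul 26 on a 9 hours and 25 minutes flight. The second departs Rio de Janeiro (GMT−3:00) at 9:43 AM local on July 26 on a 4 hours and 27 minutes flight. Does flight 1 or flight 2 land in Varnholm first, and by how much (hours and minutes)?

the first, by 11 hours 23 minutes

Flight 1 in UTC: 5:07 AM − 8:45 = 8:22 PM on Jul 25.
+9 hours 25 minutes → arrive 5:47 AM UTC on Jul 26.
Flight 2 in UTC: 9:43 AM + 3:00 = 12:43 PM on Jul 26.
+4 hours and 27 minutes → arrive 5:10 PM UTC on Jul 26.
Flight 1 lands earlier by 11 hours 23 minutes.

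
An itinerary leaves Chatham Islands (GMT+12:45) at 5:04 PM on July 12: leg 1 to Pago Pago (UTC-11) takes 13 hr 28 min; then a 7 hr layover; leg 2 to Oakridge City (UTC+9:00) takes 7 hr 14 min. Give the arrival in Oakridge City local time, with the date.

Convert departure to UTC: 5:04 PM − 12:45 = 4:19 AM UTC on Jul 12.
Add 13 hours and 28 minutes leg 1 → 5:47 PM UTC.
Add 7 hours layover in Pago Pago → 12:47 AM UTC (Jul 13).
Add 7 hours and 14 minutes leg 2 → 8:01 AM UTC.
Oakridge City is UTC+9:00, so local arrival = 8:01 AM + 9:00 = 5:01 PM on Jul 13.

5:01 PM on July 13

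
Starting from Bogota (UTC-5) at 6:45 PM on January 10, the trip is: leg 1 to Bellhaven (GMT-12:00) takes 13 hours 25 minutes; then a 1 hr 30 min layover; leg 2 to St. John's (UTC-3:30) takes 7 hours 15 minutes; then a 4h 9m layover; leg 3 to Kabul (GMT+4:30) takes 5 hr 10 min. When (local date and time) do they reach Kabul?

11:44 AM on Jan 12

Convert departure to UTC: 6:45 PM + 5:00 = 11:45 PM UTC on Jan 10.
Add 13 hours 25 minutes leg 1 → 1:10 PM UTC (Jan 11).
Add 1 hour 30 minutes layover in Bellhaven → 2:40 PM UTC.
Add 7 hours 15 minutes leg 2 → 9:55 PM UTC.
Add 4 hours and 9 minutes layover in St. John's → 2:04 AM UTC (Jan 12).
Add 5 hours 10 minutes leg 3 → 7:14 AM UTC.
Kabul is UTC+4:30, so local arrival = 7:14 AM + 4:30 = 11:44 AM on Jan 12.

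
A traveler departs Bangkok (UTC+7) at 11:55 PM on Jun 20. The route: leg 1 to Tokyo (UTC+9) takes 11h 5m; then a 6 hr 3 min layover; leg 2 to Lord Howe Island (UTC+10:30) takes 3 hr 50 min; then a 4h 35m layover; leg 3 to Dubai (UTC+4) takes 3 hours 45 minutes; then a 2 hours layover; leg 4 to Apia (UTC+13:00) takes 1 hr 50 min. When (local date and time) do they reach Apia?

3:03 PM on Jun 22

Convert departure to UTC: 11:55 PM − 7:00 = 4:55 PM UTC on Jun 20.
Add 11 hours 5 minutes leg 1 → 4:00 AM UTC (Jun 21).
Add 6 hours and 3 minutes layover in Tokyo → 10:03 AM UTC.
Add 3 hours and 50 minutes leg 2 → 1:53 PM UTC.
Add 4 hours and 35 minutes layover in Lord Howe Island → 6:28 PM UTC.
Add 3 hours 45 minutes leg 3 → 10:13 PM UTC.
Add 2 hours layover in Dubai → 12:13 AM UTC (Jun 22).
Add 1 hour 50 minutes leg 4 → 2:03 AM UTC.
Apia is UTC+13:00, so local arrival = 2:03 AM + 13:00 = 3:03 PM on Jun 22.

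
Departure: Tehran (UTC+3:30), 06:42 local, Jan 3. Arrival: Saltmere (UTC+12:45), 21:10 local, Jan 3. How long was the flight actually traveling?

Saltmere is 9:15 ahead of Tehran.
Clock-face elapsed time (ignoring zones) is 14 hours 28 minutes.
Actual elapsed = 14 hours 28 minutes − 9:15 = 5 hours 13 minutes.

5 hours 13 minutes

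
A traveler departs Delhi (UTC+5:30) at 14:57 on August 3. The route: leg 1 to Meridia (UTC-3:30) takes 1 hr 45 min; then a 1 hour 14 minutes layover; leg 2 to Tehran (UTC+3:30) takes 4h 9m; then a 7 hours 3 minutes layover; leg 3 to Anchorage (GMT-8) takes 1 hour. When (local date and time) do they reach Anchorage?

Convert departure to UTC: 14:57 − 5:30 = 09:27 UTC on Aug 3.
Add 1 hour 45 minutes leg 1 → 11:12 UTC.
Add 1 hour 14 minutes layover in Meridia → 12:26 UTC.
Add 4 hours 9 minutes leg 2 → 16:35 UTC.
Add 7 hours and 3 minutes layover in Tehran → 23:38 UTC.
Add 1 hour leg 3 → 00:38 UTC (Aug 4).
Anchorage is UTC−8:00, so local arrival = 00:38 − 8:00 = 16:38 on Aug 3.

16:38 on August 3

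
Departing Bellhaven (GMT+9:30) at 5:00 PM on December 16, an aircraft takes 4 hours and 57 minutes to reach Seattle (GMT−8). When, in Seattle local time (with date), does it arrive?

4:27 AM on December 16

Convert departure to UTC: 5:00 PM − 9:30 = 7:30 AM UTC on Dec 16.
Add 4 hours 57 minutes travel time → 12:27 PM UTC.
Seattle is UTC−8:00, so local arrival = 12:27 PM − 8:00 = 4:27 AM on Dec 16.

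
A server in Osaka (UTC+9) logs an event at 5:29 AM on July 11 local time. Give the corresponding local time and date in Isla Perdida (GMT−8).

12:29 PM on July 10

In UTC: 5:29 AM − 9:00 = 8:29 PM on Jul 10.
Isla Perdida is UTC−8:00: 8:29 PM − 8:00 = 12:29 PM on Jul 10.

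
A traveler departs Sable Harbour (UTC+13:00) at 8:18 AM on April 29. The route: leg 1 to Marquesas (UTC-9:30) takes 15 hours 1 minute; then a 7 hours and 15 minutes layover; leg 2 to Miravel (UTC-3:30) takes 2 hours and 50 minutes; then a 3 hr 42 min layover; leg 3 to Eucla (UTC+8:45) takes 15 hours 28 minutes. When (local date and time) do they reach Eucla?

12:19 AM on May 1

Convert departure to UTC: 8:18 AM − 13:00 = 7:18 PM UTC on Apr 28.
Add 15 hours 1 minute leg 1 → 10:19 AM UTC (Apr 29).
Add 7 hours and 15 minutes layover in Marquesas → 5:34 PM UTC.
Add 2 hours 50 minutes leg 2 → 8:24 PM UTC.
Add 3 hours and 42 minutes layover in Miravel → 12:06 AM UTC (Apr 30).
Add 15 hours and 28 minutes leg 3 → 3:34 PM UTC.
Eucla is UTC+8:45, so local arrival = 3:34 PM + 8:45 = 12:19 AM on May 1.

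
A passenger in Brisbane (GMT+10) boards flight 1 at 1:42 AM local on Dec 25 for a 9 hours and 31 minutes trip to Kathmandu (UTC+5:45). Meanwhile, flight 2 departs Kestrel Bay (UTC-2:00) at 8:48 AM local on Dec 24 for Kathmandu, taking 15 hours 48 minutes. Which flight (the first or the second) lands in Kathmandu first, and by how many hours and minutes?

the first, by 1 hour 23 minutes

Flight 1 in UTC: 1:42 AM − 10:00 = 3:42 PM on Dec 24.
+9 hours 31 minutes → arrive 1:13 AM UTC on Dec 25.
Flight 2 in UTC: 8:48 AM + 2:00 = 10:48 AM on Dec 24.
+15 hours and 48 minutes → arrive 2:36 AM UTC on Dec 25.
Flight 1 lands earlier by 1 hour 23 minutes.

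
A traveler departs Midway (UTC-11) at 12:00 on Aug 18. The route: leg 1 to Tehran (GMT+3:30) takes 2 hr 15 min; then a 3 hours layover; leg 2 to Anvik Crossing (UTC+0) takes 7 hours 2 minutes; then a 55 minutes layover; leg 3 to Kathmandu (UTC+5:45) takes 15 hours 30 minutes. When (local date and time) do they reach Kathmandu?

09:27 on Aug 20

Convert departure to UTC: 12:00 + 11:00 = 23:00 UTC on Aug 18.
Add 2 hours and 15 minutes leg 1 → 01:15 UTC (Aug 19).
Add 3 hours layover in Tehran → 04:15 UTC.
Add 7 hours 2 minutes leg 2 → 11:17 UTC.
Add 55 minutes layover in Anvik Crossing → 12:12 UTC.
Add 15 hours 30 minutes leg 3 → 03:42 UTC (Aug 20).
Kathmandu is UTC+5:45, so local arrival = 03:42 + 5:45 = 09:27 on Aug 20.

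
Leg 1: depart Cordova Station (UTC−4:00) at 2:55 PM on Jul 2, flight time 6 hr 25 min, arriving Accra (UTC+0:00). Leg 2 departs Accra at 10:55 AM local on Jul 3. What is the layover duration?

Convert departure to UTC: 2:55 PM + 4:00 = 6:55 PM UTC on Jul 2.
Add 6 hours and 25 minutes flight time → 1:20 AM UTC (Jul 3).
Accra is UTC+0, so local arrival is the same: 1:20 AM on Jul 3.
Layover = 10:55 AM − 1:20 AM = 9 hours 35 minutes.

9 hours 35 minutes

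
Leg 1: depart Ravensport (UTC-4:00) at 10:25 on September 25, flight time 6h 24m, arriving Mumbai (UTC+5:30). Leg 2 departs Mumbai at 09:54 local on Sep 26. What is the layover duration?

7 hours 35 minutes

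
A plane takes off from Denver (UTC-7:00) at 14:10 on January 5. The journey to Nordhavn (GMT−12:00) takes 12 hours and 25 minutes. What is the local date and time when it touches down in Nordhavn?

21:35 on January 5

Convert departure to UTC: 14:10 + 7:00 = 21:10 UTC on Jan 5.
Add 12 hours 25 minutes travel time → 09:35 UTC (Jan 6).
Nordhavn is UTC−12:00, so local arrival = 09:35 − 12:00 = 21:35 on Jan 5.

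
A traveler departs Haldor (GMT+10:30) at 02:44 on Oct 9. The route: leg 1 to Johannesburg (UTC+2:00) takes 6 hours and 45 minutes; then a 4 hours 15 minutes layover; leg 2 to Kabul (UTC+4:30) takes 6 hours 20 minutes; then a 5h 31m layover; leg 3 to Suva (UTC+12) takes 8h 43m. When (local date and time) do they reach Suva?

11:48 on Oct 10

Convert departure to UTC: 02:44 − 10:30 = 16:14 UTC on Oct 8.
Add 6 hours and 45 minutes leg 1 → 22:59 UTC.
Add 4 hours and 15 minutes layover in Johannesburg → 03:14 UTC (Oct 9).
Add 6 hours 20 minutes leg 2 → 09:34 UTC.
Add 5 hours and 31 minutes layover in Kabul → 15:05 UTC.
Add 8 hours and 43 minutes leg 3 → 23:48 UTC.
Suva is UTC+12:00, so local arrival = 23:48 + 12:00 = 11:48 on Oct 10.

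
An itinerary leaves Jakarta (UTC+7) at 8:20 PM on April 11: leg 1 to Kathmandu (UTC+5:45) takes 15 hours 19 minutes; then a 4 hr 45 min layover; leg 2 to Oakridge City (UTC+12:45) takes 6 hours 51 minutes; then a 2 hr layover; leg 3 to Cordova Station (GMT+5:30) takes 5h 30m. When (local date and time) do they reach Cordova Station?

5:15 AM on Apr 13

Convert departure to UTC: 8:20 PM − 7:00 = 1:20 PM UTC on Apr 11.
Add 15 hours and 19 minutes leg 1 → 4:39 AM UTC (Apr 12).
Add 4 hours and 45 minutes layover in Kathmandu → 9:24 AM UTC.
Add 6 hours 51 minutes leg 2 → 4:15 PM UTC.
Add 2 hours layover in Oakridge City → 6:15 PM UTC.
Add 5 hours and 30 minutes leg 3 → 11:45 PM UTC.
Cordova Station is UTC+5:30, so local arrival = 11:45 PM + 5:30 = 5:15 AM on Apr 13.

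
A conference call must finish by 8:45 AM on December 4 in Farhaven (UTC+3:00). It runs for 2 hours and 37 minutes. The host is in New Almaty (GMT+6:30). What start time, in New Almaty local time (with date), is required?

Target end time in UTC: 8:45 AM − 3:00 = 5:45 AM on Dec 4.
Subtract 2 hours and 37 minutes → start 3:08 AM UTC on Dec 4.
New Almaty is UTC+6:30: 3:08 AM + 6:30 = 9:38 AM on Dec 4.

9:38 AM on Dec 4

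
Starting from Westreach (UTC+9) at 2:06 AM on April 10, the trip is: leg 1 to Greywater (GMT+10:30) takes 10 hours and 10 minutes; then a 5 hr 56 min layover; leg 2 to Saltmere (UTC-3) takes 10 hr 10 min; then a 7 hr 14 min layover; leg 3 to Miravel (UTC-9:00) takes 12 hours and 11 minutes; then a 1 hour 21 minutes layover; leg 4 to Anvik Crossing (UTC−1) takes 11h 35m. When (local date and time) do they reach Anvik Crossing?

Convert departure to UTC: 2:06 AM − 9:00 = 5:06 PM UTC on Apr 9.
Add 10 hours and 10 minutes leg 1 → 3:16 AM UTC (Apr 10).
Add 5 hours 56 minutes layover in Greywater → 9:12 AM UTC.
Add 10 hours 10 minutes leg 2 → 7:22 PM UTC.
Add 7 hours and 14 minutes layover in Saltmere → 2:36 AM UTC (Apr 11).
Add 12 hours 11 minutes leg 3 → 2:47 PM UTC.
Add 1 hour 21 minutes layover in Miravel → 4:08 PM UTC.
Add 11 hours and 35 minutes leg 4 → 3:43 AM UTC (Apr 12).
Anvik Crossing is UTC−1:00, so local arrival = 3:43 AM − 1:00 = 2:43 AM on Apr 12.

2:43 AM on Apr 12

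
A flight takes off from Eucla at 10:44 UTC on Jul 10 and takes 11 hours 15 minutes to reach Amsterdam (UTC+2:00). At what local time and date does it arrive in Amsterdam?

Departure is given in UTC: 10:44 on Jul 10.
Add 11 hours 15 minutes → 21:59 UTC.
Amsterdam is UTC+2:00: 21:59 + 2:00 = 23:59 on Jul 10.

23:59 on July 10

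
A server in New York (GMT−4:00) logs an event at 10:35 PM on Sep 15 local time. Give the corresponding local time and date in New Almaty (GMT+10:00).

In UTC: 10:35 PM + 4:00 = 2:35 AM on Sep 16.
New Almaty is UTC+10:00: 2:35 AM + 10:00 = 12:35 PM on Sep 16.

12:35 PM on September 16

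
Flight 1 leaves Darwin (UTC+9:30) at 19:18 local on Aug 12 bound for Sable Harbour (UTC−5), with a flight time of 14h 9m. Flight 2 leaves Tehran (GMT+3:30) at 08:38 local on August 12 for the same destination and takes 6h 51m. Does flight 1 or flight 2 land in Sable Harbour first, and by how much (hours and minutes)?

the second, by 11 hours 58 minutes

Flight 1 in UTC: 19:18 − 9:30 = 09:48 on Aug 12.
+14 hours and 9 minutes → arrive 23:57 UTC on Aug 12.
Flight 2 in UTC: 08:38 − 3:30 = 05:08 on Aug 12.
+6 hours and 51 minutes → arrive 11:59 UTC on Aug 12.
Flight 2 lands earlier by 11 hours 58 minutes.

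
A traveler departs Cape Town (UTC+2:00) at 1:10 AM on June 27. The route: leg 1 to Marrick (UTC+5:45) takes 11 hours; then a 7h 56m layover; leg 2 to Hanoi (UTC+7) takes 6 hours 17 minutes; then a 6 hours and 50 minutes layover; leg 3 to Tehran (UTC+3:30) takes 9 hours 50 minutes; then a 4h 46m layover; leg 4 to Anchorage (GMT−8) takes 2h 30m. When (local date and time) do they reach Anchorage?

Convert departure to UTC: 1:10 AM − 2:00 = 11:10 PM UTC on Jun 26.
Add 11 hours leg 1 → 10:10 AM UTC (Jun 27).
Add 7 hours and 56 minutes layover in Marrick → 6:06 PM UTC.
Add 6 hours and 17 minutes leg 2 → 12:23 AM UTC (Jun 28).
Add 6 hours and 50 minutes layover in Hanoi → 7:13 AM UTC.
Add 9 hours and 50 minutes leg 3 → 5:03 PM UTC.
Add 4 hours 46 minutes layover in Tehran → 9:49 PM UTC.
Add 2 hours 30 minutes leg 4 → 12:19 AM UTC (Jun 29).
Anchorage is UTC−8:00, so local arrival = 12:19 AM − 8:00 = 4:19 PM on Jun 28.

4:19 PM on Jun 28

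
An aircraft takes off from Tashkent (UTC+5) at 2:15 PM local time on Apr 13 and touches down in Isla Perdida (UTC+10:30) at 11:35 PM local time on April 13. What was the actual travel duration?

3 hours 50 minutes

Departure in UTC: 2:15 PM − 5:00 = 9:15 AM on Apr 13.
Arrival in UTC: 11:35 PM − 10:30 = 1:05 PM on Apr 13.
Elapsed = 1:05 PM − 9:15 AM = 3 hours 50 minutes.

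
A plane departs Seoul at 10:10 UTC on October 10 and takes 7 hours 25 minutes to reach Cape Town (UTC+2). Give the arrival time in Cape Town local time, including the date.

Departure is given in UTC: 10:10 on Oct 10.
Add 7 hours 25 minutes → 17:35 UTC.
Cape Town is UTC+2:00: 17:35 + 2:00 = 19:35 on Oct 10.

19:35 on October 10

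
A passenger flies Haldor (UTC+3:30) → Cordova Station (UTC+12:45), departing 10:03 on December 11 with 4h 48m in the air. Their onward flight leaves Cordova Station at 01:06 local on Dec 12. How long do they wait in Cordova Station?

1 hour

Convert departure to UTC: 10:03 − 3:30 = 06:33 UTC on Dec 11.
Add 4 hours 48 minutes flight time → 11:21 UTC.
Cordova Station is UTC+12:45, so local arrival = 11:21 + 12:45 = 00:06 on Dec 12.
Layover = 01:06 − 00:06 = 1 hour.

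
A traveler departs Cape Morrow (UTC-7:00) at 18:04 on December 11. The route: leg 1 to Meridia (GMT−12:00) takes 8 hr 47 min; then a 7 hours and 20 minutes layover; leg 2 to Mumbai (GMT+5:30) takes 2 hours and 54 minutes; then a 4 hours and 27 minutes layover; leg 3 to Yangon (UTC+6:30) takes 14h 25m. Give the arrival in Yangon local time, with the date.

Convert departure to UTC: 18:04 + 7:00 = 01:04 UTC on Dec 12.
Add 8 hours and 47 minutes leg 1 → 09:51 UTC.
Add 7 hours and 20 minutes layover in Meridia → 17:11 UTC.
Add 2 hours and 54 minutes leg 2 → 20:05 UTC.
Add 4 hours and 27 minutes layover in Mumbai → 00:32 UTC (Dec 13).
Add 14 hours and 25 minutes leg 3 → 14:57 UTC.
Yangon is UTC+6:30, so local arrival = 14:57 + 6:30 = 21:27 on Dec 13.

21:27 on December 13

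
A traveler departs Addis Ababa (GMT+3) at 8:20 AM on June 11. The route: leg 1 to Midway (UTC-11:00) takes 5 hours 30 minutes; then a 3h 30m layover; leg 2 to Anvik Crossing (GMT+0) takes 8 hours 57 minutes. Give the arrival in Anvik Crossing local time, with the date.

Convert departure to UTC: 8:20 AM − 3:00 = 5:20 AM UTC on Jun 11.
Add 5 hours and 30 minutes leg 1 → 10:50 AM UTC.
Add 3 hours 30 minutes layover in Midway → 2:20 PM UTC.
Add 8 hours 57 minutes leg 2 → 11:17 PM UTC.
Anvik Crossing is UTC+0, so local arrival is the same: 11:17 PM on Jun 11.

11:17 PM on Jun 11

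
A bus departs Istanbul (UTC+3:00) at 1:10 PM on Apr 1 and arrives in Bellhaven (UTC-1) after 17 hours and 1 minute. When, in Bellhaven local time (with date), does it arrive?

Convert departure to UTC: 1:10 PM − 3:00 = 10:10 AM UTC on Apr 1.
Add 17 hours and 1 minute travel time → 3:11 AM UTC (Apr 2).
Bellhaven is UTC−1:00, so local arrival = 3:11 AM − 1:00 = 2:11 AM on Apr 2.

2:11 AM on Apr 2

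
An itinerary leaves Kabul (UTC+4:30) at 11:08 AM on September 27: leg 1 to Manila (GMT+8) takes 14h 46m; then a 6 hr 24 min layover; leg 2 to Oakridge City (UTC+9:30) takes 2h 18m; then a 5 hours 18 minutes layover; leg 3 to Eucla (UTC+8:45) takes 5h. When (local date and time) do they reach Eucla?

1:09 AM on Sep 29

Convert departure to UTC: 11:08 AM − 4:30 = 6:38 AM UTC on Sep 27.
Add 14 hours 46 minutes leg 1 → 9:24 PM UTC.
Add 6 hours and 24 minutes layover in Manila → 3:48 AM UTC (Sep 28).
Add 2 hours 18 minutes leg 2 → 6:06 AM UTC.
Add 5 hours 18 minutes layover in Oakridge City → 11:24 AM UTC.
Add 5 hours leg 3 → 4:24 PM UTC.
Eucla is UTC+8:45, so local arrival = 4:24 PM + 8:45 = 1:09 AM on Sep 29.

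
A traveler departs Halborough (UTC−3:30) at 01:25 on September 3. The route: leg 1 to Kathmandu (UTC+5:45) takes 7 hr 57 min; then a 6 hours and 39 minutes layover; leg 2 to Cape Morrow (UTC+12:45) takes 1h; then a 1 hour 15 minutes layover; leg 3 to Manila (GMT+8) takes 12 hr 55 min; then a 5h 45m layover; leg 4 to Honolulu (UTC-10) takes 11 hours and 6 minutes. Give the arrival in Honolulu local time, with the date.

Convert departure to UTC: 01:25 + 3:30 = 04:55 UTC on Sep 3.
Add 7 hours and 57 minutes leg 1 → 12:52 UTC.
Add 6 hours 39 minutes layover in Kathmandu → 19:31 UTC.
Add 1 hour leg 2 → 20:31 UTC.
Add 1 hour and 15 minutes layover in Cape Morrow → 21:46 UTC.
Add 12 hours and 55 minutes leg 3 → 10:41 UTC (Sep 4).
Add 5 hours and 45 minutes layover in Manila → 16:26 UTC.
Add 11 hours 6 minutes leg 4 → 03:32 UTC (Sep 5).
Honolulu is UTC−10:00, so local arrival = 03:32 − 10:00 = 17:32 on Sep 4.

17:32 on September 4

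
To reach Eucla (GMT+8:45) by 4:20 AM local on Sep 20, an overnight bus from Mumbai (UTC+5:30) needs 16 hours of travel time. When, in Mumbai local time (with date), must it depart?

Target arrival in UTC: 4:20 AM − 8:45 = 7:35 PM on Sep 19.
Subtract 16 hours → departure 3:35 AM UTC on Sep 19.
Mumbai is UTC+5:30: 3:35 AM + 5:30 = 9:05 AM on Sep 19.

9:05 AM on Sep 19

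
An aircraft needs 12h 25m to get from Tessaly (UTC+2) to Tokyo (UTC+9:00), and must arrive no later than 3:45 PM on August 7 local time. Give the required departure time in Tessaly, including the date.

Target arrival in UTC: 3:45 PM − 9:00 = 6:45 AM on Aug 7.
Subtract 12 hours and 25 minutes → departure 6:20 PM UTC on Aug 6.
Tessaly is UTC+2:00: 6:20 PM + 2:00 = 8:20 PM on Aug 6.

8:20 PM on August 6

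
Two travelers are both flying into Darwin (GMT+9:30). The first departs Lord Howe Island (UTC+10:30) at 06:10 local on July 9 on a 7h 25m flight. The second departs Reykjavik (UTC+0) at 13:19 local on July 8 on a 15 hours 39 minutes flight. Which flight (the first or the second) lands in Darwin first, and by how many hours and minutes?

Flight 1 in UTC: 06:10 − 10:30 = 19:40 on Jul 8.
+7 hours and 25 minutes → arrive 03:05 UTC on Jul 9.
Flight 2 departs at 13:19 UTC (Jul 8).
+15 hours and 39 minutes → arrive 04:58 UTC on Jul 9.
Flight 1 lands earlier by 1 hour 53 minutes.

the first, by 1 hour 53 minutes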